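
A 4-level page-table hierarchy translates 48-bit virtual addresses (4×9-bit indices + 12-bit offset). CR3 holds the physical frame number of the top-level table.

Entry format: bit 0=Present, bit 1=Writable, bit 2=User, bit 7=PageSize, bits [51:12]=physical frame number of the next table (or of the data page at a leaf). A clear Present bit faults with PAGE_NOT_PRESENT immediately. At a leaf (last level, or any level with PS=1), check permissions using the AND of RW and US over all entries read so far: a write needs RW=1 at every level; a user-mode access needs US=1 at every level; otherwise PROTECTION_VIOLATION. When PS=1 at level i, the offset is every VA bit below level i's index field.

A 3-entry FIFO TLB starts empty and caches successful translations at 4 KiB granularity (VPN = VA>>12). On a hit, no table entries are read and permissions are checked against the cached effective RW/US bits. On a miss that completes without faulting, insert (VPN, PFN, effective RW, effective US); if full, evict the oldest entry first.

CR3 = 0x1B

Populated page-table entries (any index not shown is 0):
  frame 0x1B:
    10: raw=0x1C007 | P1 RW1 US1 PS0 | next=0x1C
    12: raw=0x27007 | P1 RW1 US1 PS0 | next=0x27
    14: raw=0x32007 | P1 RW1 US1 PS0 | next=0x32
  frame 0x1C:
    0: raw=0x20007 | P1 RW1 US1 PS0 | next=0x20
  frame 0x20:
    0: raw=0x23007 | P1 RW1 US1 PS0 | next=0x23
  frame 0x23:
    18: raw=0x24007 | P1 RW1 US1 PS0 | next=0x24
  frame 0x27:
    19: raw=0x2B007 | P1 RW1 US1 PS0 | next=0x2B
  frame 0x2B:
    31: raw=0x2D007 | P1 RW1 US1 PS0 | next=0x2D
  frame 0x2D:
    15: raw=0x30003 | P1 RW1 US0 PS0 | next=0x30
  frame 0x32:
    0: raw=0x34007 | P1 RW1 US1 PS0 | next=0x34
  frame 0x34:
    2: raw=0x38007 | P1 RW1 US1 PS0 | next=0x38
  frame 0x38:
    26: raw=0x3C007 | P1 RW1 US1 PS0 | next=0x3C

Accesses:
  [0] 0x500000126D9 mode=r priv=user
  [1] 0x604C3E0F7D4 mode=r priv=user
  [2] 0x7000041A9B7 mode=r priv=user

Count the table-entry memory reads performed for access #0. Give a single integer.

Trace:
#0 VA=0x500000126D9 (r,user):
  L0: frame=0x1B idx=10 entry=0x1C007 [P=1 RW=1 US=1 PS=0]
  L1: frame=0x1C idx=0 entry=0x20007 [P=1 RW=1 US=1 PS=0]
  L2: frame=0x20 idx=0 entry=0x23007 [P=1 RW=1 US=1 PS=0]
  L3: frame=0x23 idx=18 entry=0x24007 [P=1 RW=1 US=1 PS=0]
  ⇒ phys 0x246D9  [4 reads]
#1 VA=0x604C3E0F7D4 (r,user):
  L0: frame=0x1B idx=12 entry=0x27007 [P=1 RW=1 US=1 PS=0]
  L1: frame=0x27 idx=19 entry=0x2B007 [P=1 RW=1 US=1 PS=0]
  L2: frame=0x2B idx=31 entry=0x2D007 [P=1 RW=1 US=1 PS=0]
  L3: frame=0x2D idx=15 entry=0x30003 [P=1 RW=1 US=0 PS=0]
  ⇒ fault: PROTECTION_VIOLATION  — 4 lookups
#2 VA=0x7000041A9B7 (r,user):
  L0: frame=0x1B idx=14 entry=0x32007 [P=1 RW=1 US=1 PS=0]
  L1: frame=0x32 idx=0 entry=0x34007 [P=1 RW=1 US=1 PS=0]
  L2: frame=0x34 idx=2 entry=0x38007 [P=1 RW=1 US=1 PS=0]
  L3: frame=0x38 idx=26 entry=0x3C007 [P=1 RW=1 US=1 PS=0]
  ⇒ phys 0x3C9B7  [4 reads]

Entries read for #0: 4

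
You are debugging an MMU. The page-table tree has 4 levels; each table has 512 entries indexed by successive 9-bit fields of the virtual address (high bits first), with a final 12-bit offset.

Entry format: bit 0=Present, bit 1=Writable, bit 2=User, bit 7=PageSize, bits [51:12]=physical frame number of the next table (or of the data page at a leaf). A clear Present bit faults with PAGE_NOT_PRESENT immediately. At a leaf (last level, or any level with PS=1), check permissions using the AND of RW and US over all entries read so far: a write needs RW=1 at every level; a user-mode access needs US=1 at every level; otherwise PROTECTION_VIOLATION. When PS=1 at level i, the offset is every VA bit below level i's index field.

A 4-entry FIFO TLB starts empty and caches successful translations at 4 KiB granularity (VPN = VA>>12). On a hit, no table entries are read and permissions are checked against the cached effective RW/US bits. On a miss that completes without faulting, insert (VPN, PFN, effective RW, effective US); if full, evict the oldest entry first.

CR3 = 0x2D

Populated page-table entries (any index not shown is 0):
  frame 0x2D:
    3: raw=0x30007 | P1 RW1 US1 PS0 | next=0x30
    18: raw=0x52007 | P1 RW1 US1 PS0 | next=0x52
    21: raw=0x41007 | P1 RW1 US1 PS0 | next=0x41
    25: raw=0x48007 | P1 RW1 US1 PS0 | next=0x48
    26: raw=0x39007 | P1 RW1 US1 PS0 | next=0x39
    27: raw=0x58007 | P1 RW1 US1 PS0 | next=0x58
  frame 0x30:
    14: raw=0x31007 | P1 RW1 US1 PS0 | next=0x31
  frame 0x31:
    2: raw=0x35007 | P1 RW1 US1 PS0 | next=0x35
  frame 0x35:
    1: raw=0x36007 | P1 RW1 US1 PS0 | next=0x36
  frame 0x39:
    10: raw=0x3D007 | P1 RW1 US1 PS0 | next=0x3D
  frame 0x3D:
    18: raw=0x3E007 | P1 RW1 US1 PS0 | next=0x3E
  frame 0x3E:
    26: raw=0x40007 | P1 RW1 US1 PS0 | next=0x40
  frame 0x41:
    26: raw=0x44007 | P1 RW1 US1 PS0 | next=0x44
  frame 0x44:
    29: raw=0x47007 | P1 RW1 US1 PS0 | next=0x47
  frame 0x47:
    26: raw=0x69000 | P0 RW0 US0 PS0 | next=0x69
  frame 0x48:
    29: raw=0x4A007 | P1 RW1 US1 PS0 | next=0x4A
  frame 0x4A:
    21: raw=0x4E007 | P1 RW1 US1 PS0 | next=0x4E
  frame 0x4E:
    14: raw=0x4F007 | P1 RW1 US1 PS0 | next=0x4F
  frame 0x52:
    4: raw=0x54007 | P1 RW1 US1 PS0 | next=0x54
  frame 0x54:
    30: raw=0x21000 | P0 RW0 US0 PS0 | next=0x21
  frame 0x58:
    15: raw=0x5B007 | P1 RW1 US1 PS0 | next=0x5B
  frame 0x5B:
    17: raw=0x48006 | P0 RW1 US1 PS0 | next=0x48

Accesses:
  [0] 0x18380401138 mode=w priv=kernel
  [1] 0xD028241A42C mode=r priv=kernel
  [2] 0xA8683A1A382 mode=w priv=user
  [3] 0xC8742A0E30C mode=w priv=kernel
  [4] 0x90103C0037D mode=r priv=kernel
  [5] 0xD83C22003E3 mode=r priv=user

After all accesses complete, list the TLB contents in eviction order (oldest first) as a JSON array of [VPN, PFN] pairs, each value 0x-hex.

Per-access translation:
#0 VA=0x18380401138 (w,kernel):
  lvl0: tbl 0x2D, slot 3 ⇒ 0x30007 (P1/RW1/US1/PS0)
  lvl1: tbl 0x30, slot 14 ⇒ 0x31007 (P1/RW1/US1/PS0)
  lvl2: tbl 0x31, slot 2 ⇒ 0x35007 (P1/RW1/US1/PS0)
  lvl3: tbl 0x35, slot 1 ⇒ 0x36007 (P1/RW1/US1/PS0)
  ✓ 0x36138  — 4 lookups
#1 VA=0xD028241A42C (r,kernel):
  lvl0: tbl 0x2D, slot 26 ⇒ 0x39007 (P1/RW1/US1/PS0)
  lvl1: tbl 0x39, slot 10 ⇒ 0x3D007 (P1/RW1/US1/PS0)
  lvl2: tbl 0x3D, slot 18 ⇒ 0x3E007 (P1/RW1/US1/PS0)
  lvl3: tbl 0x3E, slot 26 ⇒ 0x40007 (P1/RW1/US1/PS0)
  ✓ 0x4042C  — 4 lookups
#2 VA=0xA8683A1A382 (w,user):
  lvl0: tbl 0x2D, slot 21 ⇒ 0x41007 (P1/RW1/US1/PS0)
  lvl1: tbl 0x41, slot 26 ⇒ 0x44007 (P1/RW1/US1/PS0)
  lvl2: tbl 0x44, slot 29 ⇒ 0x47007 (P1/RW1/US1/PS0)
  lvl3: tbl 0x47, slot 26 ⇒ 0x69000 (P0/RW0/US0/PS0)
  ✗ PAGE_NOT_PRESENT  [4 reads]
#3 VA=0xC8742A0E30C (w,kernel):
  lvl0: tbl 0x2D, slot 25 ⇒ 0x48007 (P1/RW1/US1/PS0)
  lvl1: tbl 0x48, slot 29 ⇒ 0x4A007 (P1/RW1/US1/PS0)
  lvl2: tbl 0x4A, slot 21 ⇒ 0x4E007 (P1/RW1/US1/PS0)
  lvl3: tbl 0x4E, slot 14 ⇒ 0x4F007 (P1/RW1/US1/PS0)
  ✓ 0x4F30C  — 4 lookups
#4 VA=0x90103C0037D (r,kernel):
  lvl0: tbl 0x2D, slot 18 ⇒ 0x52007 (P1/RW1/US1/PS0)
  lvl1: tbl 0x52, slot 4 ⇒ 0x54007 (P1/RW1/US1/PS0)
  lvl2: tbl 0x54, slot 30 ⇒ 0x21000 (P0/RW0/US0/PS0)
  ✗ PAGE_NOT_PRESENT  [3 reads]
#5 VA=0xD83C22003E3 (r,user):
  lvl0: tbl 0x2D, slot 27 ⇒ 0x58007 (P1/RW1/US1/PS0)
  lvl1: tbl 0x58, slot 15 ⇒ 0x5B007 (P1/RW1/US1/PS0)
  lvl2: tbl 0x5B, slot 17 ⇒ 0x48006 (P0/RW1/US1/PS0)
  ✗ PAGE_NOT_PRESENT  [3 reads]

TLB: [["0x18380401", "0x36"], ["0xD028241A", "0x40"], ["0xC8742A0E", "0x4F"]]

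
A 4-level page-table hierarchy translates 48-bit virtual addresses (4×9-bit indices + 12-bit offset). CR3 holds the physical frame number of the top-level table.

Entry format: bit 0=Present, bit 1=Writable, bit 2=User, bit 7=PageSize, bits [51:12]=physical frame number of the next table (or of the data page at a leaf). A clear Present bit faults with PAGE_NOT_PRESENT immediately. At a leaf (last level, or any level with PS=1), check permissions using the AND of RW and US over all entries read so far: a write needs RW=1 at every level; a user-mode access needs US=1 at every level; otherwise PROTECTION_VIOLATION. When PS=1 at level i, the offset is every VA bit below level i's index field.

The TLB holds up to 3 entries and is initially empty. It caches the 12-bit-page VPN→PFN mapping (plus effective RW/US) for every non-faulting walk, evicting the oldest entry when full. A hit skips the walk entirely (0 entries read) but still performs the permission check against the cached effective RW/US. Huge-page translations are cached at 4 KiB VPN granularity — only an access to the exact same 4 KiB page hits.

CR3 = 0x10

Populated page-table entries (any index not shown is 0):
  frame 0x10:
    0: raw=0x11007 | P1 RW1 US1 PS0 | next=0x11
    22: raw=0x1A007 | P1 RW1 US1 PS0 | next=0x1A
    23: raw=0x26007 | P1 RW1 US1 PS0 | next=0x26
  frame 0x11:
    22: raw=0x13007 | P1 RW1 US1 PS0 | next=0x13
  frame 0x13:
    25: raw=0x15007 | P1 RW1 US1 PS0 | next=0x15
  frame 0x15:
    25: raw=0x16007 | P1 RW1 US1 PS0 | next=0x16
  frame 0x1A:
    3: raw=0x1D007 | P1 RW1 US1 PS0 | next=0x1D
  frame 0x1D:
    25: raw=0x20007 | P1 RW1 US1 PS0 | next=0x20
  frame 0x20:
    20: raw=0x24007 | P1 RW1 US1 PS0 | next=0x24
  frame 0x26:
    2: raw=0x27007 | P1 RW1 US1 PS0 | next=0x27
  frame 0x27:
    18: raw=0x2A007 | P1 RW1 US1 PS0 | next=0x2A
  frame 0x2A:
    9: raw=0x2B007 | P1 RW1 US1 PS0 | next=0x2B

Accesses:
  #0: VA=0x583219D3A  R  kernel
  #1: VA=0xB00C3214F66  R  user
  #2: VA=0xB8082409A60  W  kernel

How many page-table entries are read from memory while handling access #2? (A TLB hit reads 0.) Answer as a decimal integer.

Trace:
#0 VA=0x583219D3A (r,kernel):
  [0] read 0x10 idx=0: raw=0x11007 flags P=1 W=1 U=1 S=0
  [1] read 0x11 idx=22: raw=0x13007 flags P=1 W=1 U=1 S=0
  [2] read 0x13 idx=25: raw=0x15007 flags P=1 W=1 U=1 S=0
  [3] read 0x15 idx=25: raw=0x16007 flags P=1 W=1 U=1 S=0
  → PA=0x16D3A  (4 entries read)
#1 VA=0xB00C3214F66 (r,user):
  [0] read 0x10 idx=22: raw=0x1A007 flags P=1 W=1 U=1 S=0
  [1] read 0x1A idx=3: raw=0x1D007 flags P=1 W=1 U=1 S=0
  [2] read 0x1D idx=25: raw=0x20007 flags P=1 W=1 U=1 S=0
  [3] read 0x20 idx=20: raw=0x24007 flags P=1 W=1 U=1 S=0
  → PA=0x24F66  (4 entries read)
#2 VA=0xB8082409A60 (w,kernel):
  [0] read 0x10 idx=23: raw=0x26007 flags P=1 W=1 U=1 S=0
  [1] read 0x26 idx=2: raw=0x27007 flags P=1 W=1 U=1 S=0
  [2] read 0x27 idx=18: raw=0x2A007 flags P=1 W=1 U=1 S=0
  [3] read 0x2A idx=9: raw=0x2B007 flags P=1 W=1 U=1 S=0
  → PA=0x2BA60  (4 entries read)

Entries read for #2: 4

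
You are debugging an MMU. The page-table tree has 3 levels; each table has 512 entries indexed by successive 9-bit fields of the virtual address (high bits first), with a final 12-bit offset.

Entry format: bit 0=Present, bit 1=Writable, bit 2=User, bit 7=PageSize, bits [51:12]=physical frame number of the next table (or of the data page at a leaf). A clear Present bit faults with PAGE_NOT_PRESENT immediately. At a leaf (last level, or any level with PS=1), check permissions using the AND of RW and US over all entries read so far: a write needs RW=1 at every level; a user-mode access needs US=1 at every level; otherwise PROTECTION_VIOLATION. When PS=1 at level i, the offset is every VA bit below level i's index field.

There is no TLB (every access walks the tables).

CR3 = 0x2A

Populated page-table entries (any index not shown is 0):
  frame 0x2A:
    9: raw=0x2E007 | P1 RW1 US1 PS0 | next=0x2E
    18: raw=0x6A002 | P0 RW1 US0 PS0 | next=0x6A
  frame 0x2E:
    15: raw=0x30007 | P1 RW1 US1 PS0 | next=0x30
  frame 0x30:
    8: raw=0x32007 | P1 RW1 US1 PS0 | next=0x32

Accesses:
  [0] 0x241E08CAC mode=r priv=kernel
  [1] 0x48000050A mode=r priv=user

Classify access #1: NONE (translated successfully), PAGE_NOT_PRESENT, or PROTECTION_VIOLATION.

Trace:
#0 VA=0x241E08CAC (r,kernel):
  L0 @0x2A[9] → 0x2E007  P=1,RW=1,US=1,PS=0
  L1 @0x2E[15] → 0x30007  P=1,RW=1,US=1,PS=0
  L2 @0x30[8] → 0x32007  P=1,RW=1,US=1,PS=0
  → PA=0x32CAC  (3 entries read)
#1 VA=0x48000050A (r,user):
  L0 @0x2A[18] → 0x6A002  P=0,RW=1,US=0,PS=0
  ⇒ fault: PAGE_NOT_PRESENT  — 1 lookups

Access #1 fault: PAGE_NOT_PRESENT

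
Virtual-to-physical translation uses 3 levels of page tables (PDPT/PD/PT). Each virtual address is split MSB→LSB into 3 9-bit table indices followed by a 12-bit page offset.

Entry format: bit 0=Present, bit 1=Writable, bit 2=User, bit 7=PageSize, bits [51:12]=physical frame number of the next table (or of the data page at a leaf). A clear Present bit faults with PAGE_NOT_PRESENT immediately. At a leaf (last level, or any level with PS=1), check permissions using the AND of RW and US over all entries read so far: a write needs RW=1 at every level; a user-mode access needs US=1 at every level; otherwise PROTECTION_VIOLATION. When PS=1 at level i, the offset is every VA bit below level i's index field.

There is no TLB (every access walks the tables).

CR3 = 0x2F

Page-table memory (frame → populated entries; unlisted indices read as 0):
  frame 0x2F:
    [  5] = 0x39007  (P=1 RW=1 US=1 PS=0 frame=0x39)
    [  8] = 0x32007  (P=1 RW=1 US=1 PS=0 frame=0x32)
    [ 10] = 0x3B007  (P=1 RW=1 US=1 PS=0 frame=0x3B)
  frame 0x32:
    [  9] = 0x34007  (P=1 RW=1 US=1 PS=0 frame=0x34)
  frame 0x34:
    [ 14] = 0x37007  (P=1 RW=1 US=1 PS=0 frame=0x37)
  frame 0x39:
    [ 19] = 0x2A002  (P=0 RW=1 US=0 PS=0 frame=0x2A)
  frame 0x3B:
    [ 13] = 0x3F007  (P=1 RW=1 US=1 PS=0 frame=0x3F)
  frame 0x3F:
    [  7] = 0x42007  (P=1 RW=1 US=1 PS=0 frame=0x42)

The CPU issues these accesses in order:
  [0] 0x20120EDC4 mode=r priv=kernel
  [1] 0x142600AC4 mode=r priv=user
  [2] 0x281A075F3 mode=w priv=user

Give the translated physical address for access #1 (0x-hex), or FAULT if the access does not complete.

Per-access translation:
#0 VA=0x20120EDC4 (r,kernel):
  L0: frame=0x2F idx=8 entry=0x32007 [P=1 RW=1 US=1 PS=0]
  L1: frame=0x32 idx=9 entry=0x34007 [P=1 RW=1 US=1 PS=0]
  L2: frame=0x34 idx=14 entry=0x37007 [P=1 RW=1 US=1 PS=0]
  ⇒ phys 0x37DC4  [3 reads]
#1 VA=0x142600AC4 (r,user):
  L0: frame=0x2F idx=5 entry=0x39007 [P=1 RW=1 US=1 PS=0]
  L1: frame=0x39 idx=19 entry=0x2A002 [P=0 RW=1 US=0 PS=0]
  → PAGE_NOT_PRESENT  (2 entries read)
#2 VA=0x281A075F3 (w,user):
  L0: frame=0x2F idx=10 entry=0x3B007 [P=1 RW=1 US=1 PS=0]
  L1: frame=0x3B idx=13 entry=0x3F007 [P=1 RW=1 US=1 PS=0]
  L2: frame=0x3F idx=7 entry=0x42007 [P=1 RW=1 US=1 PS=0]
  ⇒ phys 0x425F3  [3 reads]

Access #1 PA: FAULT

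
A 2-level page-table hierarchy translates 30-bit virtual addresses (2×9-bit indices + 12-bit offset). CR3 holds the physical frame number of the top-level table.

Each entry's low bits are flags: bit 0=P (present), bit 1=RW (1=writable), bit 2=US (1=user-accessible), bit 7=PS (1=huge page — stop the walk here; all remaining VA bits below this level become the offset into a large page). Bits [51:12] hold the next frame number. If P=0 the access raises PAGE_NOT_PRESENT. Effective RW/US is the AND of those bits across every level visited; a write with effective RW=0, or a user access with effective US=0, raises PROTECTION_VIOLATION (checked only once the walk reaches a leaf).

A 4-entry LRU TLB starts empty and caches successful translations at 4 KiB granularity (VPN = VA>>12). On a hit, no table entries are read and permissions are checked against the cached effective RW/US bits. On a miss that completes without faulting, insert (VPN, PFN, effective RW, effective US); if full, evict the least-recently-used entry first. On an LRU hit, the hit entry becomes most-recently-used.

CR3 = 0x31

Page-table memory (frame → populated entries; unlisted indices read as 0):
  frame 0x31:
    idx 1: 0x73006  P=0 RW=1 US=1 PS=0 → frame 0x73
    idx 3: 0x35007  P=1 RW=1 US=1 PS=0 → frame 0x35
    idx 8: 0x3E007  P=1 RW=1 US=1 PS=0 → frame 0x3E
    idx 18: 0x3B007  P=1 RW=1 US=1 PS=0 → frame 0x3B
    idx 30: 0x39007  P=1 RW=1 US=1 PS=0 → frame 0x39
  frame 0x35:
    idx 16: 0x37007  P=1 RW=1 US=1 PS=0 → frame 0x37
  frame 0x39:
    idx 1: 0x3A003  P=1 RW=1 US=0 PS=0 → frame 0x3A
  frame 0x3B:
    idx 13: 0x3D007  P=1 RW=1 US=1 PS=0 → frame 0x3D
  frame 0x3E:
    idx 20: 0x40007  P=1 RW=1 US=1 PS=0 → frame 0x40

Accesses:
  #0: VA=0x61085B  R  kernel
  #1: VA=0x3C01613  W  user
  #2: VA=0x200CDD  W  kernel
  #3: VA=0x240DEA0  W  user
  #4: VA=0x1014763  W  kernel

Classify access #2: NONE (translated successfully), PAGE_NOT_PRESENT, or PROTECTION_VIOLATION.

Walk each access:
#0 VA=0x61085B (r,kernel):
  L0 @0x31[3] → 0x35007  P=1,RW=1,US=1,PS=0
  L1 @0x35[16] → 0x37007  P=1,RW=1,US=1,PS=0
  ⇒ phys 0x3785B  [2 reads]
#1 VA=0x3C01613 (w,user):
  L0 @0x31[30] → 0x39007  P=1,RW=1,US=1,PS=0
  L1 @0x39[1] → 0x3A003  P=1,RW=1,US=0,PS=0
  → PROTECTION_VIOLATION  (2 entries read)
#2 VA=0x200CDD (w,kernel):
  L0 @0x31[1] → 0x73006  P=0,RW=1,US=1,PS=0
  → PAGE_NOT_PRESENT  (1 entries read)
#3 VA=0x240DEA0 (w,user):
  L0 @0x31[18] → 0x3B007  P=1,RW=1,US=1,PS=0
  L1 @0x3B[13] → 0x3D007  P=1,RW=1,US=1,PS=0
  ⇒ phys 0x3DEA0  [2 reads]
#4 VA=0x1014763 (w,kernel):
  L0 @0x31[8] → 0x3E007  P=1,RW=1,US=1,PS=0
  L1 @0x3E[20] → 0x40007  P=1,RW=1,US=1,PS=0
  ⇒ phys 0x40763  [2 reads]

Access #2 fault: PAGE_NOT_PRESENT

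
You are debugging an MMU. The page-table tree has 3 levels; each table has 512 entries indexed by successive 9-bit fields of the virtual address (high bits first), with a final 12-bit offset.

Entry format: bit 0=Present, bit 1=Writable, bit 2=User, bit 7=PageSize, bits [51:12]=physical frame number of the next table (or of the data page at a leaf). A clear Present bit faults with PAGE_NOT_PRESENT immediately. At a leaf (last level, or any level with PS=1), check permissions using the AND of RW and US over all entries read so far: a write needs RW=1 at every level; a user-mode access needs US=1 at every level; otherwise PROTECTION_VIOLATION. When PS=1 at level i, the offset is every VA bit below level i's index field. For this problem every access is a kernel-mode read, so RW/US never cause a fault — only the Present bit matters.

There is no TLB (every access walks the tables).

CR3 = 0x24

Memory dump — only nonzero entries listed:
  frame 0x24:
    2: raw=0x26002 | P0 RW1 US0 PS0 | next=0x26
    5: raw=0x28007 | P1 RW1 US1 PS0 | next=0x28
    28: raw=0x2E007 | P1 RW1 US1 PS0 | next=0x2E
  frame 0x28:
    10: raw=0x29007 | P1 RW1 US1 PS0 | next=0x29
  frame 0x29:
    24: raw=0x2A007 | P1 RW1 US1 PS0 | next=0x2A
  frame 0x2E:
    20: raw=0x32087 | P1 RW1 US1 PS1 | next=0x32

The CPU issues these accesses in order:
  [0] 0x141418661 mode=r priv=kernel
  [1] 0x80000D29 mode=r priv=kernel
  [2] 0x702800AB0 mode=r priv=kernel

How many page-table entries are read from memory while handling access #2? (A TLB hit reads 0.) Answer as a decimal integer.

Per-access translation:
#0 VA=0x141418661 (r,kernel):
  L0: frame=0x24 idx=5 entry=0x28007 [P=1 RW=1 US=1 PS=0]
  L1: frame=0x28 idx=10 entry=0x29007 [P=1 RW=1 US=1 PS=0]
  L2: frame=0x29 idx=24 entry=0x2A007 [P=1 RW=1 US=1 PS=0]
  → PA=0x2A661  (3 entries read)
#1 VA=0x80000D29 (r,kernel):
  L0: frame=0x24 idx=2 entry=0x26002 [P=0 RW=1 US=0 PS=0]
  ⇒ fault: PAGE_NOT_PRESENT  — 1 lookups
#2 VA=0x702800AB0 (r,kernel):
  L0: frame=0x24 idx=28 entry=0x2E007 [P=1 RW=1 US=1 PS=0]
  L1: frame=0x2E idx=20 entry=0x32087 [P=1 RW=1 US=1 PS=1]
  → PA=0x32AB0 (huge @L1)  (2 entries read)

Entries read for #2: 2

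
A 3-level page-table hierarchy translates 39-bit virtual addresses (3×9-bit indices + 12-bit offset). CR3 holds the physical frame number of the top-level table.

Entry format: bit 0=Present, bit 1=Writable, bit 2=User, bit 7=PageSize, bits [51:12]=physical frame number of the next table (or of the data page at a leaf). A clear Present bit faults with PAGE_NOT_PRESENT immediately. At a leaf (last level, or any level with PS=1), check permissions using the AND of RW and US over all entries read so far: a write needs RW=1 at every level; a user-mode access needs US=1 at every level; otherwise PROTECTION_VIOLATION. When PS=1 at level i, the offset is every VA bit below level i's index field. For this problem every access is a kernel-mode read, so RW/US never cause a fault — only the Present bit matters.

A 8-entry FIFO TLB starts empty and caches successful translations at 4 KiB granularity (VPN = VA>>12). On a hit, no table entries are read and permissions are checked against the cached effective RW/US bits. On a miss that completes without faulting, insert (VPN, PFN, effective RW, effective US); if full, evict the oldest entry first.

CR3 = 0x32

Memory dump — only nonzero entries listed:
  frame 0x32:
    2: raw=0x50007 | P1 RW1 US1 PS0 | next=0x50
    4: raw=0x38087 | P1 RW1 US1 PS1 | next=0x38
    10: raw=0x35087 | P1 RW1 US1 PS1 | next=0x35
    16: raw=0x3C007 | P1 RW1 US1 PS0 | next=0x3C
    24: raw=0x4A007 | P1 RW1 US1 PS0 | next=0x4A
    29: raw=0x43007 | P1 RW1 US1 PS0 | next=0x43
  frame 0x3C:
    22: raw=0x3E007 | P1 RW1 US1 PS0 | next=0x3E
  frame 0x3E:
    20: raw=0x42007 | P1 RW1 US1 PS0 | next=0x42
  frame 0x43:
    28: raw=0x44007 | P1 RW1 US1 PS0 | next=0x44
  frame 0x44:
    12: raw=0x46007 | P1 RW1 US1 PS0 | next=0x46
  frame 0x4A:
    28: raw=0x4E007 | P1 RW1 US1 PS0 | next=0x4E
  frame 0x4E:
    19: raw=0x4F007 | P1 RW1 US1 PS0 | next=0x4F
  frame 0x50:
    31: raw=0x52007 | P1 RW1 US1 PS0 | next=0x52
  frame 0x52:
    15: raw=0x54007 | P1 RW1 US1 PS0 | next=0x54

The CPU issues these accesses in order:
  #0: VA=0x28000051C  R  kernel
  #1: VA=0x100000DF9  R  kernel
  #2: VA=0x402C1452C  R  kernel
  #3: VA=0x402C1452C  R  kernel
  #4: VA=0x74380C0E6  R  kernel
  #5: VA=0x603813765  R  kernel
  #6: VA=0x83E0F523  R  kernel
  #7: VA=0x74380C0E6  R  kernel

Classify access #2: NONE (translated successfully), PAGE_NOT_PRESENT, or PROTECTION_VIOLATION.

Trace:
#0 VA=0x28000051C (r,kernel):
  L0 @0x32[10] → 0x35087  P=1,RW=1,US=1,PS=1
  ✓ 0x3551C (huge @L0)  — 1 lookups
#1 VA=0x100000DF9 (r,kernel):
  L0 @0x32[4] → 0x38087  P=1,RW=1,US=1,PS=1
  ✓ 0x38DF9 (huge @L0)  — 1 lookups
#2 VA=0x402C1452C (r,kernel):
  L0 @0x32[16] → 0x3C007  P=1,RW=1,US=1,PS=0
  L1 @0x3C[22] → 0x3E007  P=1,RW=1,US=1,PS=0
  L2 @0x3E[20] → 0x42007  P=1,RW=1,US=1,PS=0
  ✓ 0x4252C  — 3 lookups
#3 VA=0x402C1452C (r,kernel):
  TLB hit vpn=0x402C14 → PA=0x4252C
#4 VA=0x74380C0E6 (r,kernel):
  L0 @0x32[29] → 0x43007  P=1,RW=1,US=1,PS=0
  L1 @0x43[28] → 0x44007  P=1,RW=1,US=1,PS=0
  L2 @0x44[12] → 0x46007  P=1,RW=1,US=1,PS=0
  ✓ 0x460E6  — 3 lookups
#5 VA=0x603813765 (r,kernel):
  L0 @0x32[24] → 0x4A007  P=1,RW=1,US=1,PS=0
  L1 @0x4A[28] → 0x4E007  P=1,RW=1,US=1,PS=0
  L2 @0x4E[19] → 0x4F007  P=1,RW=1,US=1,PS=0
  ✓ 0x4F765  — 3 lookups
#6 VA=0x83E0F523 (r,kernel):
  L0 @0x32[2] → 0x50007  P=1,RW=1,US=1,PS=0
  L1 @0x50[31] → 0x52007  P=1,RW=1,US=1,PS=0
  L2 @0x52[15] → 0x54007  P=1,RW=1,US=1,PS=0
  ✓ 0x54523  — 3 lookups
#7 VA=0x74380C0E6 (r,kernel):
  TLB hit vpn=0x74380C → PA=0x460E6

Access #2 fault: NONE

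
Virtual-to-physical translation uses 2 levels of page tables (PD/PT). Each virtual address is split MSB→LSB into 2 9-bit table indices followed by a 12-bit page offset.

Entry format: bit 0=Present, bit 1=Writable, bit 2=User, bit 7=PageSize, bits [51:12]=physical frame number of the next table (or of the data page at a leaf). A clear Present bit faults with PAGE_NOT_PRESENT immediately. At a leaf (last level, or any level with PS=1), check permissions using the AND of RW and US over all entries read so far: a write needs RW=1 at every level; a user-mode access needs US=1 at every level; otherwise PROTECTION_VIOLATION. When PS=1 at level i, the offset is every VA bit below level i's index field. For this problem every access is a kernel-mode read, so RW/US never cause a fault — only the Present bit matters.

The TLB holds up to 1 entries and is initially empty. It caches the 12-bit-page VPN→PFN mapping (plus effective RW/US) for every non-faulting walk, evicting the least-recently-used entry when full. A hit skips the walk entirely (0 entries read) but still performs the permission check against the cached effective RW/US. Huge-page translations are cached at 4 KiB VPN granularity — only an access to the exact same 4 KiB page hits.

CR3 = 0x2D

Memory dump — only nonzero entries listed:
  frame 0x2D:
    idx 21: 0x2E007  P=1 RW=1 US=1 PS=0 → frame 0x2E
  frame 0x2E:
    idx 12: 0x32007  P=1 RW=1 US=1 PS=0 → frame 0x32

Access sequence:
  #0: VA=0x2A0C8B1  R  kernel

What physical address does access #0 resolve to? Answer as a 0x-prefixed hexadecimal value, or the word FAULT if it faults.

Walk each access:
#0 VA=0x2A0C8B1 (r,kernel):
  L0 @0x2D[21] → 0x2E007  P=1,RW=1,US=1,PS=0
  L1 @0x2E[12] → 0x32007  P=1,RW=1,US=1,PS=0
  ⇒ phys 0x328B1  [2 reads]

Access #0 PA: 0x328B1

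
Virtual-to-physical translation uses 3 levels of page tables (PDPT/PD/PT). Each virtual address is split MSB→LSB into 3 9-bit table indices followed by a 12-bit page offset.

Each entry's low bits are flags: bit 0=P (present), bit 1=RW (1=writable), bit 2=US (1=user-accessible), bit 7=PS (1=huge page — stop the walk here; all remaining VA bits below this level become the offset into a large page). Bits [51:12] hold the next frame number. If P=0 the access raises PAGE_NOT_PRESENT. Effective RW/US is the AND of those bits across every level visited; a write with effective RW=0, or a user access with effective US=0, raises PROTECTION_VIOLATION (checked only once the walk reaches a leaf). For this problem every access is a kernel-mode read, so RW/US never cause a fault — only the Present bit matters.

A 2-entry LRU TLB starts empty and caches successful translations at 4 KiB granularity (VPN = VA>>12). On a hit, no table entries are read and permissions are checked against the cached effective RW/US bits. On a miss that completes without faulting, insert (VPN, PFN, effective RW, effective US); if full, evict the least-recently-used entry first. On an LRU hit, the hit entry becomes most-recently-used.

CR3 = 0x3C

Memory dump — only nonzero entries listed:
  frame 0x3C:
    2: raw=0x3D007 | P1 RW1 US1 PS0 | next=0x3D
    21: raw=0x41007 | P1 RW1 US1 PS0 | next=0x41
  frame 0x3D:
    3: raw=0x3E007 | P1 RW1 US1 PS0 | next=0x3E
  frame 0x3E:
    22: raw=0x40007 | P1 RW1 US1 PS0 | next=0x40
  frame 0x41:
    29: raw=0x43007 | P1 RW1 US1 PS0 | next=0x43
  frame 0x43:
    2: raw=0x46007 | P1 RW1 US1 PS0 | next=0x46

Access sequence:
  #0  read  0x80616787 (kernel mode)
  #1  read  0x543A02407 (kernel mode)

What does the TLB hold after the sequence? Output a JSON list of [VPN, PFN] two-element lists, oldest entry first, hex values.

Walk each access:
#0 VA=0x80616787 (r,kernel):
  lvl0: tbl 0x3C, slot 2 ⇒ 0x3D007 (P1/RW1/US1/PS0)
  lvl1: tbl 0x3D, slot 3 ⇒ 0x3E007 (P1/RW1/US1/PS0)
  lvl2: tbl 0x3E, slot 22 ⇒ 0x40007 (P1/RW1/US1/PS0)
  → PA=0x40787  (3 entries read)
#1 VA=0x543A02407 (r,kernel):
  lvl0: tbl 0x3C, slot 21 ⇒ 0x41007 (P1/RW1/US1/PS0)
  lvl1: tbl 0x41, slot 29 ⇒ 0x43007 (P1/RW1/US1/PS0)
  lvl2: tbl 0x43, slot 2 ⇒ 0x46007 (P1/RW1/US1/PS0)
  → PA=0x46407  (3 entries read)

TLB: [["0x80616", "0x40"], ["0x543A02", "0x46"]]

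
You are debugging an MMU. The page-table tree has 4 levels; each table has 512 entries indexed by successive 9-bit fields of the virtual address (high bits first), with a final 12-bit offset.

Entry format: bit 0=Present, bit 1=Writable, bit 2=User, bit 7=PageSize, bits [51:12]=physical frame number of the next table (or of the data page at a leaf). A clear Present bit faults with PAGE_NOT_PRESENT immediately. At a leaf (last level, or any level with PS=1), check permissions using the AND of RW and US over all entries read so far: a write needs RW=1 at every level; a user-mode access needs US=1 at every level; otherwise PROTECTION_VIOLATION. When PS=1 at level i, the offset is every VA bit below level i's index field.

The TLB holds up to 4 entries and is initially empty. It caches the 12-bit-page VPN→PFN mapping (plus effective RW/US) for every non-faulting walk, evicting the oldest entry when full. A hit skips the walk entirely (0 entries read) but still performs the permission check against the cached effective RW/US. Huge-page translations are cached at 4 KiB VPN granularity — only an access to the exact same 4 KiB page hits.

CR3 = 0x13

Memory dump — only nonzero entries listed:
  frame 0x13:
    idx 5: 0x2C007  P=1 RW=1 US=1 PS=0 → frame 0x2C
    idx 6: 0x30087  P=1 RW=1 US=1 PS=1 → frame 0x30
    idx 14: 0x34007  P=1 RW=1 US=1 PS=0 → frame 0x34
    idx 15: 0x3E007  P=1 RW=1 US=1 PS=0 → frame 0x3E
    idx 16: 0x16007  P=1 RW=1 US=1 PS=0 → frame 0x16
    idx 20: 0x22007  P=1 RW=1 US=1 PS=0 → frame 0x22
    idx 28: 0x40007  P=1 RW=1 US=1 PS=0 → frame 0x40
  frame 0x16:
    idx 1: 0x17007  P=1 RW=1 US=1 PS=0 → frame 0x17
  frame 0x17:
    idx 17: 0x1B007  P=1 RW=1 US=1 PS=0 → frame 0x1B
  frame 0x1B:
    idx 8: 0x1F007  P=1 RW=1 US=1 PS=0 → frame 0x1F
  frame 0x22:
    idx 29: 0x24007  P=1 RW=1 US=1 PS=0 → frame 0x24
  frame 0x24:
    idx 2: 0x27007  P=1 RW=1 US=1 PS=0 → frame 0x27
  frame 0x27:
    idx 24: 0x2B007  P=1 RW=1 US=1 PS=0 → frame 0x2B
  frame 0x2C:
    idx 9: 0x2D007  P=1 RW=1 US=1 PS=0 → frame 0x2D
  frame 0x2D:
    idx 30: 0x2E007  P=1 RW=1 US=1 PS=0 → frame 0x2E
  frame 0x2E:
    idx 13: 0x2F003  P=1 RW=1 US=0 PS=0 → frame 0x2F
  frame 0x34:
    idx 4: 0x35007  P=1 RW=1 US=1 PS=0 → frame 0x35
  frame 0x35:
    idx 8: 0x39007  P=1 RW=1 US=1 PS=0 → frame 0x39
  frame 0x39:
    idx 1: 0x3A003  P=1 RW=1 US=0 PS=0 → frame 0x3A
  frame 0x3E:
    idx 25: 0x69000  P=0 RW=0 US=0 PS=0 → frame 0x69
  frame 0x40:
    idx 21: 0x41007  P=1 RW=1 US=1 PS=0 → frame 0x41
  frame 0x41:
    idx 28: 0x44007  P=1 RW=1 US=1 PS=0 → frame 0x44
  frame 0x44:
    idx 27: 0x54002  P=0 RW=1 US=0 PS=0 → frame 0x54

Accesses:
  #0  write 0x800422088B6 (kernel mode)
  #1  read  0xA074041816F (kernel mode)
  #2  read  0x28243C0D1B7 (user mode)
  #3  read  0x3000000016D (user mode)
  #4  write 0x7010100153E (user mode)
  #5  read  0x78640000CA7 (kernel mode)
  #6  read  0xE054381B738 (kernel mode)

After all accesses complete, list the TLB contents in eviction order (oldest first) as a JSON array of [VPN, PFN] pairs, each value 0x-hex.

Per-access translation:
#0 VA=0x800422088B6 (w,kernel):
  lvl0: tbl 0x13, slot 16 ⇒ 0x16007 (P1/RW1/US1/PS0)
  lvl1: tbl 0x16, slot 1 ⇒ 0x17007 (P1/RW1/US1/PS0)
  lvl2: tbl 0x17, slot 17 ⇒ 0x1B007 (P1/RW1/US1/PS0)
  lvl3: tbl 0x1B, slot 8 ⇒ 0x1F007 (P1/RW1/US1/PS0)
  → PA=0x1F8B6  (4 entries read)
#1 VA=0xA074041816F (r,kernel):
  lvl0: tbl 0x13, slot 20 ⇒ 0x22007 (P1/RW1/US1/PS0)
  lvl1: tbl 0x22, slot 29 ⇒ 0x24007 (P1/RW1/US1/PS0)
  lvl2: tbl 0x24, slot 2 ⇒ 0x27007 (P1/RW1/US1/PS0)
  lvl3: tbl 0x27, slot 24 ⇒ 0x2B007 (P1/RW1/US1/PS0)
  → PA=0x2B16F  (4 entries read)
#2 VA=0x28243C0D1B7 (r,user):
  lvl0: tbl 0x13, slot 5 ⇒ 0x2C007 (P1/RW1/US1/PS0)
  lvl1: tbl 0x2C, slot 9 ⇒ 0x2D007 (P1/RW1/US1/PS0)
  lvl2: tbl 0x2D, slot 30 ⇒ 0x2E007 (P1/RW1/US1/PS0)
  lvl3: tbl 0x2E, slot 13 ⇒ 0x2F003 (P1/RW1/US0/PS0)
  → PROTECTION_VIOLATION  (4 entries read)
#3 VA=0x3000000016D (r,user):
  lvl0: tbl 0x13, slot 6 ⇒ 0x30087 (P1/RW1/US1/PS1)
  → PA=0x3016D (huge @L0)  (1 entries read)
#4 VA=0x7010100153E (w,user):
  lvl0: tbl 0x13, slot 14 ⇒ 0x34007 (P1/RW1/US1/PS0)
  lvl1: tbl 0x34, slot 4 ⇒ 0x35007 (P1/RW1/US1/PS0)
  lvl2: tbl 0x35, slot 8 ⇒ 0x39007 (P1/RW1/US1/PS0)
  lvl3: tbl 0x39, slot 1 ⇒ 0x3A003 (P1/RW1/US0/PS0)
  → PROTECTION_VIOLATION  (4 entries read)
#5 VA=0x78640000CA7 (r,kernel):
  lvl0: tbl 0x13, slot 15 ⇒ 0x3E007 (P1/RW1/US1/PS0)
  lvl1: tbl 0x3E, slot 25 ⇒ 0x69000 (P0/RW0/US0/PS0)
  → PAGE_NOT_PRESENT  (2 entries read)
#6 VA=0xE054381B738 (r,kernel):
  lvl0: tbl 0x13, slot 28 ⇒ 0x40007 (P1/RW1/US1/PS0)
  lvl1: tbl 0x40, slot 21 ⇒ 0x41007 (P1/RW1/US1/PS0)
  lvl2: tbl 0x41, slot 28 ⇒ 0x44007 (P1/RW1/US1/PS0)
  lvl3: tbl 0x44, slot 27 ⇒ 0x54002 (P0/RW1/US0/PS0)
  → PAGE_NOT_PRESENT  (4 entries read)

TLB: [["0x80042208", "0x1F"], ["0xA0740418", "0x2B"], ["0x30000000", "0x30"]]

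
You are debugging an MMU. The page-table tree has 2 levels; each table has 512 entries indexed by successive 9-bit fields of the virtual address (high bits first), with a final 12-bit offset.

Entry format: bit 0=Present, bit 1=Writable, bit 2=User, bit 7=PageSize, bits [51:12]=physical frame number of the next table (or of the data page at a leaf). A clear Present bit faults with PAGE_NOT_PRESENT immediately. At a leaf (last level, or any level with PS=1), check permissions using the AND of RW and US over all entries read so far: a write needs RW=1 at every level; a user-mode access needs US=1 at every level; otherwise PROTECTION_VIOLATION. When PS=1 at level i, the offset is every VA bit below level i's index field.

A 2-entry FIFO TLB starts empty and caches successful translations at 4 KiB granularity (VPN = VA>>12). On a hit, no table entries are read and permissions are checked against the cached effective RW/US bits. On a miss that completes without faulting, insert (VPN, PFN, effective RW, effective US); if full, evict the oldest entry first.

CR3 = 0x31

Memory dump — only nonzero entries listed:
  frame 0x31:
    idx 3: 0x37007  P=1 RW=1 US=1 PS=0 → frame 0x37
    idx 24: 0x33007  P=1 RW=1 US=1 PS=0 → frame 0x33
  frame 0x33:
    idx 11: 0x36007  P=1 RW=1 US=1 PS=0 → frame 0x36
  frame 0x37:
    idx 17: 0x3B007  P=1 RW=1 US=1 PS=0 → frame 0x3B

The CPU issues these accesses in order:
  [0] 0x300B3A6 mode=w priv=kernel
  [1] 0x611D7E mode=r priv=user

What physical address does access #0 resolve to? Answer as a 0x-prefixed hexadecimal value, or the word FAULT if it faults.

Per-access translation:
#0 VA=0x300B3A6 (w,kernel):
  lvl0: tbl 0x31, slot 24 ⇒ 0x33007 (P1/RW1/US1/PS0)
  lvl1: tbl 0x33, slot 11 ⇒ 0x36007 (P1/RW1/US1/PS0)
  → PA=0x363A6  (2 entries read)
#1 VA=0x611D7E (r,user):
  lvl0: tbl 0x31, slot 3 ⇒ 0x37007 (P1/RW1/US1/PS0)
  lvl1: tbl 0x37, slot 17 ⇒ 0x3B007 (P1/RW1/US1/PS0)
  → PA=0x3BD7E  (2 entries read)

Access #0 PA: 0x363A6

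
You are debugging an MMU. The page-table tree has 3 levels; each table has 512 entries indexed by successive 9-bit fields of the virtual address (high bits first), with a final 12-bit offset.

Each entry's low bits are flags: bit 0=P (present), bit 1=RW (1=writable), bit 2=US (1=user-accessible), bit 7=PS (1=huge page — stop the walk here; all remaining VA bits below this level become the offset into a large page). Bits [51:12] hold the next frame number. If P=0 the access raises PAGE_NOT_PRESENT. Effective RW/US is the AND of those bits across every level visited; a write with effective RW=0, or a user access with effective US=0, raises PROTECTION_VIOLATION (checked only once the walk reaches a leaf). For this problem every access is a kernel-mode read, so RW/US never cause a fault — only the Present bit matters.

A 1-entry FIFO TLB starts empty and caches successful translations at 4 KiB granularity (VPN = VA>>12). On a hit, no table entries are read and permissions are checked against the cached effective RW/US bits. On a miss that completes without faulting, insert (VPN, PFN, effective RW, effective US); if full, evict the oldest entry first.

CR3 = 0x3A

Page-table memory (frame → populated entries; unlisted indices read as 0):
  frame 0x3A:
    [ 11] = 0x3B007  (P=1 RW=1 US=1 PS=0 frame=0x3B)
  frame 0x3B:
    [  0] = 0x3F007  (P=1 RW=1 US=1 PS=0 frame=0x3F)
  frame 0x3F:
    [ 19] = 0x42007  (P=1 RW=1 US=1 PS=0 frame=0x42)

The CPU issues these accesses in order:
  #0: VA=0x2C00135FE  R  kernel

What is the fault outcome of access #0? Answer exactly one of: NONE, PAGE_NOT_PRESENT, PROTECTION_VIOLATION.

Per-access translation:
#0 VA=0x2C00135FE (r,kernel):
  L0: frame=0x3A idx=11 entry=0x3B007 [P=1 RW=1 US=1 PS=0]
  L1: frame=0x3B idx=0 entry=0x3F007 [P=1 RW=1 US=1 PS=0]
  L2: frame=0x3F idx=19 entry=0x42007 [P=1 RW=1 US=1 PS=0]
  ✓ 0x425FE  — 3 lookups

Access #0 fault: NONE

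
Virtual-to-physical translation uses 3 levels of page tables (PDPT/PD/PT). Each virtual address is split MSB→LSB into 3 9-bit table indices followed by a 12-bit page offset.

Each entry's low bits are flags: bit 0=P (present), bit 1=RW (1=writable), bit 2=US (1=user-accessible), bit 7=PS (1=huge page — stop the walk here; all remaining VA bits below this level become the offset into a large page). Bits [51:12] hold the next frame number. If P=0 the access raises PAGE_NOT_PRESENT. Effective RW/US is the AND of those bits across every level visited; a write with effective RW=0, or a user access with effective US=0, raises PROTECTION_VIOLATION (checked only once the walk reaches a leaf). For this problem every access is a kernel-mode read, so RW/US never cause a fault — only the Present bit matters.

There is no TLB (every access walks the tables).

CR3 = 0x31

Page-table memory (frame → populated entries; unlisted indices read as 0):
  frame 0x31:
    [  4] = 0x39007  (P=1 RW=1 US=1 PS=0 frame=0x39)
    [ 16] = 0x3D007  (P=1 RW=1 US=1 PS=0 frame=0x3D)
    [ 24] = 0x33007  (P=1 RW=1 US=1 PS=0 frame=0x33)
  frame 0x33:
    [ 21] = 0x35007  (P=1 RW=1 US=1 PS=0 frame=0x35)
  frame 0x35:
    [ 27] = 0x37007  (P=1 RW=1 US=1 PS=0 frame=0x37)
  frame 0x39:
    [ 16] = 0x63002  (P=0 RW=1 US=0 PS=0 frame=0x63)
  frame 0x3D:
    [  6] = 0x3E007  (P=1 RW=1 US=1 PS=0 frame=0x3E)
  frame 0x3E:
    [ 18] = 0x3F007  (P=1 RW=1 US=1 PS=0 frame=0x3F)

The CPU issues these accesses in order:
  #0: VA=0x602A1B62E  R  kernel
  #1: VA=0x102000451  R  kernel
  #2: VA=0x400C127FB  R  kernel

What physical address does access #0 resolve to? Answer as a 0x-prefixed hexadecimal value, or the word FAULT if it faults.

Walk each access:
#0 VA=0x602A1B62E (r,kernel):
  L0 @0x31[24] → 0x33007  P=1,RW=1,US=1,PS=0
  L1 @0x33[21] → 0x35007  P=1,RW=1,US=1,PS=0
  L2 @0x35[27] → 0x37007  P=1,RW=1,US=1,PS=0
  ⇒ phys 0x3762E  [3 reads]
#1 VA=0x102000451 (r,kernel):
  L0 @0x31[4] → 0x39007  P=1,RW=1,US=1,PS=0
  L1 @0x39[16] → 0x63002  P=0,RW=1,US=0,PS=0
  ⇒ fault: PAGE_NOT_PRESENT  — 2 lookups
#2 VA=0x400C127FB (r,kernel):
  L0 @0x31[16] → 0x3D007  P=1,RW=1,US=1,PS=0
  L1 @0x3D[6] → 0x3E007  P=1,RW=1,US=1,PS=0
  L2 @0x3E[18] → 0x3F007  P=1,RW=1,US=1,PS=0
  ⇒ phys 0x3F7FB  [3 reads]

Access #0 PA: 0x3762E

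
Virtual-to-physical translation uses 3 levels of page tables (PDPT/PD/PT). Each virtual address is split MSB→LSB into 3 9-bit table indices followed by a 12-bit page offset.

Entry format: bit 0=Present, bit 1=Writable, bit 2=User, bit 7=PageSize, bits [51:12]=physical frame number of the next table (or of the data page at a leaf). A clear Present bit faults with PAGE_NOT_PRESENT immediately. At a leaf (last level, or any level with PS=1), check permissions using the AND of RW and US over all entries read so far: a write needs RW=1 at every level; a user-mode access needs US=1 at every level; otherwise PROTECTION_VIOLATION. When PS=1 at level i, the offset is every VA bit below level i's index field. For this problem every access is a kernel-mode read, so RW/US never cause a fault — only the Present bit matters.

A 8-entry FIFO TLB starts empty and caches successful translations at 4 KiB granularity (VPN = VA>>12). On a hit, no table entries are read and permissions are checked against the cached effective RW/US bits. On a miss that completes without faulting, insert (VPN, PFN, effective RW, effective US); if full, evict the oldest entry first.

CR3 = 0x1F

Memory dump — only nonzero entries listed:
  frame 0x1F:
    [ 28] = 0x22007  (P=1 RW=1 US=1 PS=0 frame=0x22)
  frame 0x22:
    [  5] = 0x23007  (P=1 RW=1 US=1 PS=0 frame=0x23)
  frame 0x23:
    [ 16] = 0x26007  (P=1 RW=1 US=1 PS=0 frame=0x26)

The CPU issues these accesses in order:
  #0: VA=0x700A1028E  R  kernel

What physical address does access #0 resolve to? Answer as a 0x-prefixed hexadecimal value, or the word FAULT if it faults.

Walk each access:
#0 VA=0x700A1028E (r,kernel):
  [0] read 0x1F idx=28: raw=0x22007 flags P=1 W=1 U=1 S=0
  [1] read 0x22 idx=5: raw=0x23007 flags P=1 W=1 U=1 S=0
  [2] read 0x23 idx=16: raw=0x26007 flags P=1 W=1 U=1 S=0
  ✓ 0x2628E  — 3 lookups

Access #0 PA: 0x2628E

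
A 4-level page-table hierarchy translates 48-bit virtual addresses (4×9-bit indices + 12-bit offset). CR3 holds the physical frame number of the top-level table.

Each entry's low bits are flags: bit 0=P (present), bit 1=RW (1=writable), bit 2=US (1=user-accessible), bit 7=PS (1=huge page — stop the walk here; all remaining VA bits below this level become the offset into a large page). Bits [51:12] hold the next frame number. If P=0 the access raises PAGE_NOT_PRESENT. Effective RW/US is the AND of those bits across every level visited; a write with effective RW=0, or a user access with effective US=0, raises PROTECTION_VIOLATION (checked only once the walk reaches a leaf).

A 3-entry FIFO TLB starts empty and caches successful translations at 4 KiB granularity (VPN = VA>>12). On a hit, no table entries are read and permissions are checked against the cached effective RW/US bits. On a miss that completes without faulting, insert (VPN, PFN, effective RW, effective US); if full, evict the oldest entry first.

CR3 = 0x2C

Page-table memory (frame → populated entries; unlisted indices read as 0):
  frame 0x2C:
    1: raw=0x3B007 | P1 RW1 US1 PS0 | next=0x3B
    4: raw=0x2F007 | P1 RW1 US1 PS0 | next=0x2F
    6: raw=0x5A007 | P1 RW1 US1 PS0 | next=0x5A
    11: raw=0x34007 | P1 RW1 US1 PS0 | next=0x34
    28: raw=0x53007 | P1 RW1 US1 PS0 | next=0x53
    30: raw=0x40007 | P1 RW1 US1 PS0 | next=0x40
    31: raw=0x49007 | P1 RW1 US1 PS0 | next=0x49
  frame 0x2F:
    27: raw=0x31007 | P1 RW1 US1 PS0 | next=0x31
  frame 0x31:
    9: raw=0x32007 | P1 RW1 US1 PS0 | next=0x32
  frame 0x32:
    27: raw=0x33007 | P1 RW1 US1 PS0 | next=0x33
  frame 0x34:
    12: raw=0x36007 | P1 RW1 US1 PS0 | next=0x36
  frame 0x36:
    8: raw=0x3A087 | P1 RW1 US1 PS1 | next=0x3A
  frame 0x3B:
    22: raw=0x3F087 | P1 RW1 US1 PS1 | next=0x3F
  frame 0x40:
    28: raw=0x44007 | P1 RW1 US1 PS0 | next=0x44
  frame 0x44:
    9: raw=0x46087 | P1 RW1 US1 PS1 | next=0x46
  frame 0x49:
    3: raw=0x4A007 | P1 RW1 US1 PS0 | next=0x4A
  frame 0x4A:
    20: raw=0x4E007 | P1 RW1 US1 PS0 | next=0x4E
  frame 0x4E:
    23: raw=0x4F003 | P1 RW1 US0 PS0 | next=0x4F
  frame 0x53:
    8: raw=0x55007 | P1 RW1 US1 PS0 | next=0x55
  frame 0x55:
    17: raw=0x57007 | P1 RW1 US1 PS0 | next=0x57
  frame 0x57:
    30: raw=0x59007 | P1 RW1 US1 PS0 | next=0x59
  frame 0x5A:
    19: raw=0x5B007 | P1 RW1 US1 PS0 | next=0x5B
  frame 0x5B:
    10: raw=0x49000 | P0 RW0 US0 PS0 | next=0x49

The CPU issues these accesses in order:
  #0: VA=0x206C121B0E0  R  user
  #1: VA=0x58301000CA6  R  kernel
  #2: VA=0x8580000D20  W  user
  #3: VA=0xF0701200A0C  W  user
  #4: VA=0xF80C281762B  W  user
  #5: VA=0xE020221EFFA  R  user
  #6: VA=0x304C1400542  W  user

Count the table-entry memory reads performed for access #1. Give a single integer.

Walk each access:
#0 VA=0x206C121B0E0 (r,user):
  L0 @0x2C[4] → 0x2F007  P=1,RW=1,US=1,PS=0
  L1 @0x2F[27] → 0x31007  P=1,RW=1,US=1,PS=0
  L2 @0x31[9] → 0x32007  P=1,RW=1,US=1,PS=0
  L3 @0x32[27] → 0x33007  P=1,RW=1,US=1,PS=0
  ⇒ phys 0x330E0  [4 reads]
#1 VA=0x58301000CA6 (r,kernel):
  L0 @0x2C[11] → 0x34007  P=1,RW=1,US=1,PS=0
  L1 @0x34[12] → 0x36007  P=1,RW=1,US=1,PS=0
  L2 @0x36[8] → 0x3A087  P=1,RW=1,US=1,PS=1
  ⇒ phys 0x3ACA6 (huge @L2)  [3 reads]
#2 VA=0x8580000D20 (w,user):
  L0 @0x2C[1] → 0x3B007  P=1,RW=1,US=1,PS=0
  L1 @0x3B[22] → 0x3F087  P=1,RW=1,US=1,PS=1
  ⇒ phys 0x3FD20 (huge @L1)  [2 reads]
#3 VA=0xF0701200A0C (w,user):
  L0 @0x2C[30] → 0x40007  P=1,RW=1,US=1,PS=0
  L1 @0x40[28] → 0x44007  P=1,RW=1,US=1,PS=0
  L2 @0x44[9] → 0x46087  P=1,RW=1,US=1,PS=1
  ⇒ phys 0x46A0C (huge @L2)  [3 reads]
#4 VA=0xF80C281762B (w,user):
  L0 @0x2C[31] → 0x49007  P=1,RW=1,US=1,PS=0
  L1 @0x49[3] → 0x4A007  P=1,RW=1,US=1,PS=0
  L2 @0x4A[20] → 0x4E007  P=1,RW=1,US=1,PS=0
  L3 @0x4E[23] → 0x4F003  P=1,RW=1,US=0,PS=0
  → PROTECTION_VIOLATION  (4 entries read)
#5 VA=0xE020221EFFA (r,user):
  L0 @0x2C[28] → 0x53007  P=1,RW=1,US=1,PS=0
  L1 @0x53[8] → 0x55007  P=1,RW=1,US=1,PS=0
  L2 @0x55[17] → 0x57007  P=1,RW=1,US=1,PS=0
  L3 @0x57[30] → 0x59007  P=1,RW=1,US=1,PS=0
  ⇒ phys 0x59FFA  [4 reads]
#6 VA=0x304C1400542 (w,user):
  L0 @0x2C[6] → 0x5A007  P=1,RW=1,US=1,PS=0
  L1 @0x5A[19] → 0x5B007  P=1,RW=1,US=1,PS=0
  L2 @0x5B[10] → 0x49000  P=0,RW=0,US=0,PS=0
  → PAGE_NOT_PRESENT  (3 entries read)

Entries read for #1: 3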